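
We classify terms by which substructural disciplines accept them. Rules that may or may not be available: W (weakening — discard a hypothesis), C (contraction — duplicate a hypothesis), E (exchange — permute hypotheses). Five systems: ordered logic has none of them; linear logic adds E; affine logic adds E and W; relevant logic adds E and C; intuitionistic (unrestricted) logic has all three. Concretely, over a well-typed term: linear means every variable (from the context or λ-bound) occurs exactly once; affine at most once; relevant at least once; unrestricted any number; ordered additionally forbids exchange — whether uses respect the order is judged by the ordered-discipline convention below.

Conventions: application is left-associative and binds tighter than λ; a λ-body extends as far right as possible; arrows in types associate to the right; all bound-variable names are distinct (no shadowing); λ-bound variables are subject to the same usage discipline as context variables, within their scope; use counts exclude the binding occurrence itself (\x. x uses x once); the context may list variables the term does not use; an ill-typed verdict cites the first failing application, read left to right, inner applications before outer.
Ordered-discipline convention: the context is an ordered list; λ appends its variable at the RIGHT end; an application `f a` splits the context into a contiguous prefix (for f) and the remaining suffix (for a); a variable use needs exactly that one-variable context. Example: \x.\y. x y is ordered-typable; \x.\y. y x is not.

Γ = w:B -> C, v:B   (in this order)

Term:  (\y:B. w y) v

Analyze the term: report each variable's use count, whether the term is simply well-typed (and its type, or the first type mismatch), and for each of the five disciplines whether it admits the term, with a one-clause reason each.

variable uses: w: 1, v: 1, y (bound): 1
use order (left to right): w, y, v
typing: well-typed — term : C
ordered ✓ (w, v, y once each; derivable with no W/C/E)
linear ✓ (each of w, v, y used exactly once)
affine ✓ (at most one use each (w, v, y))
relevant ✓ (w, v, y: all used, weakening unneeded)
unrestricted ✓ (simply typable at C; W, C, E all held)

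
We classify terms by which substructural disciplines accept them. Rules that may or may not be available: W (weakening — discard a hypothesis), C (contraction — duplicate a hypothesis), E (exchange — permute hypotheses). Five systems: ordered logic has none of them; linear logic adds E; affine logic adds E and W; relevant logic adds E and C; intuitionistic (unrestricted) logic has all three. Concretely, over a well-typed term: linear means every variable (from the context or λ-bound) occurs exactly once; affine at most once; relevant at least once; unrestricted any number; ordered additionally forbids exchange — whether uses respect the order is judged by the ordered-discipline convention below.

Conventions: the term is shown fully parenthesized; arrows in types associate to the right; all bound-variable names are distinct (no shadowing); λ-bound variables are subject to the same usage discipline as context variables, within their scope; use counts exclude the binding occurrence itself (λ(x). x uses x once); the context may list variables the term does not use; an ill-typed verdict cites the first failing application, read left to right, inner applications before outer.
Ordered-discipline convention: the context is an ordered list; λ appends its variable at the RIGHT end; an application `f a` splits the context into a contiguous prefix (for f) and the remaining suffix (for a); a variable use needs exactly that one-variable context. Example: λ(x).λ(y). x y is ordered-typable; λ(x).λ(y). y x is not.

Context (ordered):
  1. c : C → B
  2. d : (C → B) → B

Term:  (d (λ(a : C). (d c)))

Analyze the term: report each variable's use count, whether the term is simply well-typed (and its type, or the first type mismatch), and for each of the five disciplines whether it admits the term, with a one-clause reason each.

usage: c=1, d=2, a [bound]=0
left-to-right use order: d, d, c
typing: well-typed at B
ordered ✗ (uses contraction: d ×2; a never used (weakening))
linear ✗ (uses contraction: d ×2; a never used (weakening))
affine ✗ (uses contraction: d ×2)
relevant ✗ (a never used (weakening))
unrestricted ✓ (well-typed at B; no restrictions here)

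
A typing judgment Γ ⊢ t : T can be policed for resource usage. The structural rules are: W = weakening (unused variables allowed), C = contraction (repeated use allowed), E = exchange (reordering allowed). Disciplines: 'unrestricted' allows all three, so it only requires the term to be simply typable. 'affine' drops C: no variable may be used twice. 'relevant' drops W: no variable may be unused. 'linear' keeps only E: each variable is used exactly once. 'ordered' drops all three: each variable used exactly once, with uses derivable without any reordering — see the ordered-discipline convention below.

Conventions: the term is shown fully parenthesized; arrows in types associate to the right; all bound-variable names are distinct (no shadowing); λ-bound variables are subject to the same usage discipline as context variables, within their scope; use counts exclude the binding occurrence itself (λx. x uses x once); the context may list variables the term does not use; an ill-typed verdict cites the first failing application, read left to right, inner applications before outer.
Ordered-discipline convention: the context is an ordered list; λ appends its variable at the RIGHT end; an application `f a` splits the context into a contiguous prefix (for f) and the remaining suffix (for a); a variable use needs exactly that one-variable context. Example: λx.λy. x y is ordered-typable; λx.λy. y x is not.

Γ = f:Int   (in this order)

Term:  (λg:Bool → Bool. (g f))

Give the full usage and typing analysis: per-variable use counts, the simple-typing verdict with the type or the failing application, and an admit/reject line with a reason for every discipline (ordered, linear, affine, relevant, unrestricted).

usage: f: 1, g (bound): 1
uses in reading order: g, f
typing: ill-typed: a function awaiting Bool gets Int
ordered: ✗, a type mismatch blocks all five
linear: ✗, the type mismatch rejects it
affine: ✗, not simply typable
relevant: ✗, fails simple typing
unrestricted: ✗, a type mismatch blocks all five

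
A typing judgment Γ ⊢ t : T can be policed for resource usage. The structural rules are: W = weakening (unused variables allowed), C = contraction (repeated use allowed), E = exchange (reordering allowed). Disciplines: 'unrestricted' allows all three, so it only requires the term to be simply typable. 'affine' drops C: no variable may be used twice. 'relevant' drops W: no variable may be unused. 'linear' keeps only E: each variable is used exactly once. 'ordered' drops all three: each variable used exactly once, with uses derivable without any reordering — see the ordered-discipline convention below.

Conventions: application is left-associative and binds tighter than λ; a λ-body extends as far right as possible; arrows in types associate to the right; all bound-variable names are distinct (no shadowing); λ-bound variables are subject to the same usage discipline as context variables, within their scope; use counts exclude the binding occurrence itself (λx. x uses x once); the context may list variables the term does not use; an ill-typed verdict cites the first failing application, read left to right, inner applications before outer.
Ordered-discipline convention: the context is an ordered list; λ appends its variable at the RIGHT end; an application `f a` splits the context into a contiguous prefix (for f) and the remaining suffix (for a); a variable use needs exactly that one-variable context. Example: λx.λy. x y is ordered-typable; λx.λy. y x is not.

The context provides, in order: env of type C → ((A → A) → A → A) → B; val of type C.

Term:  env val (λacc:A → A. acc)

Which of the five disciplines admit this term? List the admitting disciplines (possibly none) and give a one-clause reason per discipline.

accepted by: ordered, linear, affine, relevant, unrestricted
use counts: env: 1; val: 1; acc (bound): 1
order of uses: env, val, acc
typing: ✓ — B
ordered ✓ (env, val, acc once each; derivable with no W/C/E)
linear ✓ (each of env, val, acc used exactly once)
affine ✓ (no duplicate uses among env, val, acc)
relevant ✓ (at least one use each (env, val, acc))
unrestricted ✓ (simply typable at B; W, C, E all held)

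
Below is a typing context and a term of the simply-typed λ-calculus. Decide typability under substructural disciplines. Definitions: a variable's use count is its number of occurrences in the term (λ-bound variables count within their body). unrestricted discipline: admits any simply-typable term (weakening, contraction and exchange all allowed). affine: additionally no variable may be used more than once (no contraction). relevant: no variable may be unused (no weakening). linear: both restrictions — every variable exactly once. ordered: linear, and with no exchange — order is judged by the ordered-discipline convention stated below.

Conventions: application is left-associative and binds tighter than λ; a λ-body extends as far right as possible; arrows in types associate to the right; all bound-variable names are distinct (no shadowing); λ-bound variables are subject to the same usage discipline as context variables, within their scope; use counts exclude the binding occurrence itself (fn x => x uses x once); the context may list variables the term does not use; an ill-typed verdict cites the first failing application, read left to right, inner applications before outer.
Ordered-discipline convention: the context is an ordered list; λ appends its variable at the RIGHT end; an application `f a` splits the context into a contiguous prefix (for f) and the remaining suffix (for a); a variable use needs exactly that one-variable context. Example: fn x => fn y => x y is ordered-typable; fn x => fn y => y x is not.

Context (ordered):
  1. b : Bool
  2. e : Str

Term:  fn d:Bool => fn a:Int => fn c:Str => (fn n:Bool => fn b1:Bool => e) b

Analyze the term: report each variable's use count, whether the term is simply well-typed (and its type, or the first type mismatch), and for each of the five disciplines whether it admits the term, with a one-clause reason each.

use counts: b=1; e=1; d (λ-bound)=0; a (λ-bound)=0; c (λ-bound)=0; n (λ-bound)=0; b1 (λ-bound)=0
use order (left to right): e, b
typing: the term checks, with type Bool -> Int -> Str -> Bool -> Str
ordered ✗ (d, a, c, n, b1 never used (weakening))
linear ✗ (d, a, c, n, b1 never used (weakening))
affine ✓ (at most one use each (b, e, d, a, c, n, b1))
relevant ✗ (d, a, c, n, b1 never used (weakening))
unrestricted ✓ (well-typed at Bool -> Int -> Str -> Bool -> Str; no restrictions here)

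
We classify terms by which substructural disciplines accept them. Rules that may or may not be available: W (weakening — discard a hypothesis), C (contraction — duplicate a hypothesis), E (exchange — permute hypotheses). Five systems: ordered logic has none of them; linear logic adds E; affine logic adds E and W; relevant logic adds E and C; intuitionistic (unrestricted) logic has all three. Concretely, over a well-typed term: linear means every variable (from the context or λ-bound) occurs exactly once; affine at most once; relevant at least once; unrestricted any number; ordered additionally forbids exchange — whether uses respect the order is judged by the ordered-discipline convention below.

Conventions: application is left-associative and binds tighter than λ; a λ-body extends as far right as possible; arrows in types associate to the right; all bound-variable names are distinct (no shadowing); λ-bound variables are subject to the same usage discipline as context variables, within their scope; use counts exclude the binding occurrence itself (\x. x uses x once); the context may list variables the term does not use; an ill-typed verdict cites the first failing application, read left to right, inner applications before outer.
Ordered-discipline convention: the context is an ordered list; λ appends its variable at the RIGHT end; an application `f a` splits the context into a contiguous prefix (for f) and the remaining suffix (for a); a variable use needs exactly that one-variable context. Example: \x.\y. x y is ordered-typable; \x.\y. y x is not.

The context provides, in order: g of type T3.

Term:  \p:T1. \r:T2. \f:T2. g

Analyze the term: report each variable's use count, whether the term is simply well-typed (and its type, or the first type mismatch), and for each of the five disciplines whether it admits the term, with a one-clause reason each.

counts: g: 1; p (bound): 0; r (bound): 0; f (bound): 0
order of uses: g
typing: well-typed at T1 → T2 → T2 → T3
ordered: ✗, needs weakening: p, r, f unused
linear: ✗, needs weakening: p, r, f unused
affine: ✓, at most one use each (g, p, r, f)
relevant: ✗, needs weakening: p, r, f unused
unrestricted: ✓, simply typable at T1 → T2 → T2 → T3; W, C, E all held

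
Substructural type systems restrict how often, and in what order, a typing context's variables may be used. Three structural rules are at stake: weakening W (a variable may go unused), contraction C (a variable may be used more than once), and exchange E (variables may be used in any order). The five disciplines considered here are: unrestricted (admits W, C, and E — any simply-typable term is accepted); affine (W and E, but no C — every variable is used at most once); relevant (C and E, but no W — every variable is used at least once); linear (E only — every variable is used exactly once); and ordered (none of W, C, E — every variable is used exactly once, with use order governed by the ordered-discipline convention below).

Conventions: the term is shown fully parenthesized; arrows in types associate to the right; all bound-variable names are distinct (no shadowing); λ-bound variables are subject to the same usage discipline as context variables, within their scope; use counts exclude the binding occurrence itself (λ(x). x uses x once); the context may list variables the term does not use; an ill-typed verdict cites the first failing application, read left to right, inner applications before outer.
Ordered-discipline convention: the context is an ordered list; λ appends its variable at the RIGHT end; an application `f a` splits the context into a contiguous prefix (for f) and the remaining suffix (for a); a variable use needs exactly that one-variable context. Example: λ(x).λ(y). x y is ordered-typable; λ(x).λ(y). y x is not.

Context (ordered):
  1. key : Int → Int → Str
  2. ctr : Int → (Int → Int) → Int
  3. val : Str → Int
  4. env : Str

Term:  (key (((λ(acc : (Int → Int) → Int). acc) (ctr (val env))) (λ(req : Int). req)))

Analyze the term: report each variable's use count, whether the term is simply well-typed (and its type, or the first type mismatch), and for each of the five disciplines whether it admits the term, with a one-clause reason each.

use counts: key=1, ctr=1, val=1, env=1, acc [bound]=1, req [bound]=1
left-to-right use order: key, acc, ctr, val, env, req
typing: ✓ — Int → Str
ordered: ✓, one use each (key, ctr, val, env, acc, req); ordered split holds
linear: ✓, single use per variable (key, ctr, val, env, acc, req)
affine: ✓, at most one use each (key, ctr, val, env, acc, req)
relevant: ✓, every one of key, ctr, val, env, acc, req appears
unrestricted: ✓, typability at Int → Str is all that's needed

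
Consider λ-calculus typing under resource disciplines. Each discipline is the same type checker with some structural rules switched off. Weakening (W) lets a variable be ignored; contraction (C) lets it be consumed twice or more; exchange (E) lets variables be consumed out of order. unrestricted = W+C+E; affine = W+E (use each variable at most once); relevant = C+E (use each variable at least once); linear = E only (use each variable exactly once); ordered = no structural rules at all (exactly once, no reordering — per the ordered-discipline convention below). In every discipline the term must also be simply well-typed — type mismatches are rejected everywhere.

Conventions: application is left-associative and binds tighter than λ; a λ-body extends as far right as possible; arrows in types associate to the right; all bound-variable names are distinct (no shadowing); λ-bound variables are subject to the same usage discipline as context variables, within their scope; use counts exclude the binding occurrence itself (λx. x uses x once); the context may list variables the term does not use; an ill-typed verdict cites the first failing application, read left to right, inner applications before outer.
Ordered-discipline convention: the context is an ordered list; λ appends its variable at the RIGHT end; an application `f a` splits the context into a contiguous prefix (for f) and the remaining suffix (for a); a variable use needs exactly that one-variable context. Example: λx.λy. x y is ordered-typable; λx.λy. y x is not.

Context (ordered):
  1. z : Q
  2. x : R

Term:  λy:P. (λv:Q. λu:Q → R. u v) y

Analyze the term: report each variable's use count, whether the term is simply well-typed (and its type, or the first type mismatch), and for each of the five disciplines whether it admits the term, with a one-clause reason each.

use counts: z: 0; x: 0; y (bound): 1; v (bound): 1; u (bound): 1
order of uses: u, v, y
typing: ill-typed: an argument P mismatches the expected Q
ordered: ✗, fails simple typing
linear: ✗, a type mismatch blocks all five
affine: ✗, the type mismatch rejects it
relevant: ✗, not simply typable
unrestricted: ✗, fails simple typing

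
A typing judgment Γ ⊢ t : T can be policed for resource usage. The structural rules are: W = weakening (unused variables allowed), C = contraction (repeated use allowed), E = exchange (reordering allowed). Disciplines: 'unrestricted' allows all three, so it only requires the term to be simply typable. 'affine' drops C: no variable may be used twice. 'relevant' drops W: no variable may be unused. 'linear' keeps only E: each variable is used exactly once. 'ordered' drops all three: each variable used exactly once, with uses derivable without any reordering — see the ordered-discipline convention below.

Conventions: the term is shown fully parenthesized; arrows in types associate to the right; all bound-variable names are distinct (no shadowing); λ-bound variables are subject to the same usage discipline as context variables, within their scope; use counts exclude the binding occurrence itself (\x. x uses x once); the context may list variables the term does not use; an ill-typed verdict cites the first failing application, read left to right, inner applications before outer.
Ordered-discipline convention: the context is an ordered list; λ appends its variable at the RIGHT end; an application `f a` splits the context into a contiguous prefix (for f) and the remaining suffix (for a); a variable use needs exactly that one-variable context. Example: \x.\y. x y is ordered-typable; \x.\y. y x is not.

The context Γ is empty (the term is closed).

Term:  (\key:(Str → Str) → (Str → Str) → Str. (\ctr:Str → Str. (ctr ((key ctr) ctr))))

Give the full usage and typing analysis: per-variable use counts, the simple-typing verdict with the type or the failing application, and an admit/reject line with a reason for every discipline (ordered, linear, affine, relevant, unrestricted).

usage: key (λ-bound): 1×; ctr (λ-bound): 3×
use order (left to right): ctr, key, ctr, ctr
typing: well-typed at ((Str → Str) → (Str → Str) → Str) → (Str → Str) → Str
ordered: ✗ — needs contraction — ctr ×3
linear: ✗ — needs contraction — ctr ×3
affine: ✗ — needs contraction — ctr ×3
relevant: ✓ — every one of key, ctr appears
unrestricted: ✓ — well-typed at ((Str → Str) → (Str → Str) → Str) → (Str → Str) → Str; no restrictions here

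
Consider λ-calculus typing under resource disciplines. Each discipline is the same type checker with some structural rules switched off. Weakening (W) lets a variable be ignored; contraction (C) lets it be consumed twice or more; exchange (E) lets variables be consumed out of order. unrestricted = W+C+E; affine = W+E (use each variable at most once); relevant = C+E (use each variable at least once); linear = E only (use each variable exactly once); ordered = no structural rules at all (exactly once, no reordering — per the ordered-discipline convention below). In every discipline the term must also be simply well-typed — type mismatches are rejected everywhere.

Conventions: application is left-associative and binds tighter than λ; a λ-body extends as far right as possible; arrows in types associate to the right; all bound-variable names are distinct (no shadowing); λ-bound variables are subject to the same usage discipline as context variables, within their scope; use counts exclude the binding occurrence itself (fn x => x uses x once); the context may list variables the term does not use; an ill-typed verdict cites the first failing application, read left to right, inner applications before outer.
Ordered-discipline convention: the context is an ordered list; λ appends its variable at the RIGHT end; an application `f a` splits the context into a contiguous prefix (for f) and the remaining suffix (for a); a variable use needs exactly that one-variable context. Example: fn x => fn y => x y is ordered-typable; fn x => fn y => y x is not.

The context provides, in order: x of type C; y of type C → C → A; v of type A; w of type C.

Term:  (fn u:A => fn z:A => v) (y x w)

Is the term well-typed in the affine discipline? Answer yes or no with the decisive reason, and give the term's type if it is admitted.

yes — no duplicate uses among x, y, v, w, u, z; term : A → A
variable uses: x=1, y=1, v=1, w=1, u [bound]=0, z [bound]=0
left-to-right use order: v, y, x, w
typing: the term checks, with type A → A
all disciplines: ordered ✗, linear ✗, affine ✓, relevant ✗, unrestricted ✓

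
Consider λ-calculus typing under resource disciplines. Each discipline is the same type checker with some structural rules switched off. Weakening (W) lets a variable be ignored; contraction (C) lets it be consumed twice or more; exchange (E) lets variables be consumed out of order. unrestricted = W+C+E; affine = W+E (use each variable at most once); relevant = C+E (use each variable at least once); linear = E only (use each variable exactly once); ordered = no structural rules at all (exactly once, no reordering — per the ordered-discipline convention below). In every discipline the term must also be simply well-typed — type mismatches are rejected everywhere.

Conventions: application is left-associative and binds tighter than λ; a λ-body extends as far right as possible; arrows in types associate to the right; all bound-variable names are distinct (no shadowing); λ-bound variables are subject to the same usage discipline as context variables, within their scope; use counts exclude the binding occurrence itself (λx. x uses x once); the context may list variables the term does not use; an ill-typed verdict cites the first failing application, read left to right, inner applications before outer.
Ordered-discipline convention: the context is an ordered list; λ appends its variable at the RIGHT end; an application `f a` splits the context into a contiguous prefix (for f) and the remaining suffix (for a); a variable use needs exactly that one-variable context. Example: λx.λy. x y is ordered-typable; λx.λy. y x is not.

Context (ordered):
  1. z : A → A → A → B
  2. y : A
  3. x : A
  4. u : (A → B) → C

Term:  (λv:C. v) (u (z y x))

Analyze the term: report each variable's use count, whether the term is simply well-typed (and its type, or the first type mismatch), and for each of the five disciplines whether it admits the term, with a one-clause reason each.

usage: z=1, y=1, x=1, u=1, v [bound]=1
uses in reading order: v, u, z, y, x
typing: the term checks, with type C
ordered ✗ (no ordered split (uses run v, u, z, y, x))
linear ✓ (single use per variable (z, y, x, u, v))
affine ✓ (at most one use each (z, y, x, u, v))
relevant ✓ (none of z, y, x, u, v goes unused)
unrestricted ✓ (typability at C is all that's needed)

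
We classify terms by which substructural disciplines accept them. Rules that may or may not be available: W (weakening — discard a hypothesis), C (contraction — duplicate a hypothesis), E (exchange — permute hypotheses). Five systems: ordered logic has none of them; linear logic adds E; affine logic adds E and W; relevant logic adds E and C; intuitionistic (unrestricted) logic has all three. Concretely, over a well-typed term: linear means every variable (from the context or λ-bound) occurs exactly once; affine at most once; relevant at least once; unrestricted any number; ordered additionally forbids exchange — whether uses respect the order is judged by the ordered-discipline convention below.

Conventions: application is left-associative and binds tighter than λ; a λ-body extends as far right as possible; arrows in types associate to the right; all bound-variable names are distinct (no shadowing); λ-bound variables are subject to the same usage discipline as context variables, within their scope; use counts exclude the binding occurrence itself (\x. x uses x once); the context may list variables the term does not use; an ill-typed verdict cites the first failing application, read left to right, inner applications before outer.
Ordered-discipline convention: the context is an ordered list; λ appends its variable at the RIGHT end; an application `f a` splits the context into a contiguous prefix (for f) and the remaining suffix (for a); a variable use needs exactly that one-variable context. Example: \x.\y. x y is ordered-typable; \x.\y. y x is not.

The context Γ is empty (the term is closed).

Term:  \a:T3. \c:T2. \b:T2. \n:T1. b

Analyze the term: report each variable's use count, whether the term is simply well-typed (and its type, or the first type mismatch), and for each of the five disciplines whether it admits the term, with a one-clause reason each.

usage: a [bound]: 0×; c [bound]: 0×; b [bound]: 1×; n [bound]: 0×
order of uses: b
typing: well-typed at T3 → T2 → T2 → T1 → T2
ordered ✗ (a, c, n left unused)
linear ✗ (a, c, n left unused)
affine ✓ (a, c, b, n: no repeats, contraction unneeded)
relevant ✗ (a, c, n left unused)
unrestricted ✓ (well-typed at T3 → T2 → T2 → T1 → T2; no restrictions here)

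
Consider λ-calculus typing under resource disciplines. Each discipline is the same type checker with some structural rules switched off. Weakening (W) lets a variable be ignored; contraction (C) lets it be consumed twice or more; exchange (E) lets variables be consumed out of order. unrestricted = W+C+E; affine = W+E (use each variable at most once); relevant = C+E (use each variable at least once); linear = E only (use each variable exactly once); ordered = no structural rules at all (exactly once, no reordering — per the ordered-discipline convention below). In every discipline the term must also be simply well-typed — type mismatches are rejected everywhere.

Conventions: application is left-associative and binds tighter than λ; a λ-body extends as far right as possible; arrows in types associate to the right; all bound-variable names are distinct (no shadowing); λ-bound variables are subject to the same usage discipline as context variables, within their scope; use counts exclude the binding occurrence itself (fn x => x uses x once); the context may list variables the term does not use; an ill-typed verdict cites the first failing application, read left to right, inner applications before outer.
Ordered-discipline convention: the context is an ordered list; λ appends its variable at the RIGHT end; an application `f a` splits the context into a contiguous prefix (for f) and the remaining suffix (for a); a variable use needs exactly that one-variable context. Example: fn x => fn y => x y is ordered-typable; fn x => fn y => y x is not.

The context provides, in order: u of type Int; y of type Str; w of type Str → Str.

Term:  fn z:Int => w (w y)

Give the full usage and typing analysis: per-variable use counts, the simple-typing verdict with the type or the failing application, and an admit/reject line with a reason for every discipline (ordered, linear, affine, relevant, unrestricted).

variable uses: u: 0, y: 1, w: 2, z [bound]: 0
use order (left to right): w, w, y
typing: the term checks, with type Int → Str
ordered: ✗, needs contraction — w ×2; u, z never used (weakening)
linear: ✗, needs contraction — w ×2; u, z never used (weakening)
affine: ✗, needs contraction — w ×2
relevant: ✗, u, z never used (weakening)
unrestricted: ✓, type-checks (Int → Str) and nothing is barred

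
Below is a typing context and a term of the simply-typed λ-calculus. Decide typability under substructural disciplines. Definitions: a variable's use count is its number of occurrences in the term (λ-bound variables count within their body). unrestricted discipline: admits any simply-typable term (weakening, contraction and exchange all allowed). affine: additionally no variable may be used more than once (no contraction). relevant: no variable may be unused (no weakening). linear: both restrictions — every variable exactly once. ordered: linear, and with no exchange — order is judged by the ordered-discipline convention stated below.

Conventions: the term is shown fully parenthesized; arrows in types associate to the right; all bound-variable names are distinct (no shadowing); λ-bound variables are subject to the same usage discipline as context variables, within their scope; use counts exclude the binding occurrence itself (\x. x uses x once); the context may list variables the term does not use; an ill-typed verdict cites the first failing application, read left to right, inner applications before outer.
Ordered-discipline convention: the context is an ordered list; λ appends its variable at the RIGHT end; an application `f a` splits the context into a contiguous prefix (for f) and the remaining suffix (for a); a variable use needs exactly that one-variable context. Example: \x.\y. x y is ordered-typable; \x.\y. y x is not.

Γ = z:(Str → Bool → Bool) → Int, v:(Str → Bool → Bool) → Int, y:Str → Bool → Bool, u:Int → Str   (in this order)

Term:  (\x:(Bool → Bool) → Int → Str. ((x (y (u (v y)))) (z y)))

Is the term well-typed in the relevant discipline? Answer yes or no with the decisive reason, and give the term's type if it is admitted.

yes — z, v, y, u, x: all used, weakening unneeded; term : ((Bool → Bool) → Int → Str) → Str
use counts: z: 1×, v: 1×, y: 3×, u: 1×, x (bound): 1×
order of uses: x, y, u, v, y, z, y
typing: well-typed — term : ((Bool → Bool) → Int → Str) → Str
across the five disciplines: ordered ✗ | linear ✗ | affine ✗ | relevant ✓ | unrestricted ✓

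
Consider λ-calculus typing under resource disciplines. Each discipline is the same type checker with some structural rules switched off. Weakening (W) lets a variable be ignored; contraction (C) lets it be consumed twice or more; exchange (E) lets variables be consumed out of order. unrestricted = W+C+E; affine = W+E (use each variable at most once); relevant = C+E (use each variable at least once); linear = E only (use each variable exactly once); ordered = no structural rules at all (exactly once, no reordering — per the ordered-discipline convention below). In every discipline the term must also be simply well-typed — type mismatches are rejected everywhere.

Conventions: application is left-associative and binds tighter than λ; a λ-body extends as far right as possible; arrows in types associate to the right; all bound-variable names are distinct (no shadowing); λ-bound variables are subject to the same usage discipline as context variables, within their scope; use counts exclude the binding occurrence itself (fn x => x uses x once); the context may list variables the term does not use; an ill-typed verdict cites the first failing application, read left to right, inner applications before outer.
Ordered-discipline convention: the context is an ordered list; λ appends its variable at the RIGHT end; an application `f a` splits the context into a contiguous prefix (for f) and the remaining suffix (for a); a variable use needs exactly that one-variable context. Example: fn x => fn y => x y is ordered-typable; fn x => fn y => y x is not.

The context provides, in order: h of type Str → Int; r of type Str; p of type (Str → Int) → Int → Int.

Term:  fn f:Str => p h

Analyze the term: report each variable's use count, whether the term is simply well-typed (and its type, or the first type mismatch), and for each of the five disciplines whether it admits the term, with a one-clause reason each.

usage: h: 1×; r: 0×; p: 1×; f (bound): 0×
left-to-right use order: p, h
typing: ✓ — Str → Int → Int
ordered: ✗ — r, f never used (weakening)
linear: ✗ — r, f never used (weakening)
affine: ✓ — at most one use each (h, r, p, f)
relevant: ✗ — r, f never used (weakening)
unrestricted: ✓ — simply typable at Str → Int → Int; W, C, E all held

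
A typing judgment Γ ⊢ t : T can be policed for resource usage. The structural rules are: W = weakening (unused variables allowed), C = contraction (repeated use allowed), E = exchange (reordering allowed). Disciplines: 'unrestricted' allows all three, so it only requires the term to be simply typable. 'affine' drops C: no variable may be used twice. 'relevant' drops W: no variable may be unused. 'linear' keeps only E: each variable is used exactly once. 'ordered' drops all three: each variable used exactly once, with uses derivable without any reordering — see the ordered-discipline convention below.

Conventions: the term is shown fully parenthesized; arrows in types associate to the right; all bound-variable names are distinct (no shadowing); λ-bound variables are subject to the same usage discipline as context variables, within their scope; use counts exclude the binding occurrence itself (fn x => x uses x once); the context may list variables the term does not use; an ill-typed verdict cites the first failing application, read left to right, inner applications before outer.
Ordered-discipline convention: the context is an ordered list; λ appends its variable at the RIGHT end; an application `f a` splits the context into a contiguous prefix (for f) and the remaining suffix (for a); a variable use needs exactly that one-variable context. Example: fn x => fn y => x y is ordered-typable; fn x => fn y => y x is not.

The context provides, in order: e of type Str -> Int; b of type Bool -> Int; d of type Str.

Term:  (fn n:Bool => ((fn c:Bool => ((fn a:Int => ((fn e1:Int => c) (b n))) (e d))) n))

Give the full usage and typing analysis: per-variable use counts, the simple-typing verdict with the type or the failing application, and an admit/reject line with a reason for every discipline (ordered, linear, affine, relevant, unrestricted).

counts: e: 1; b: 1; d: 1; n [bound]: 2; c [bound]: 1; a [bound]: 0; e1 [bound]: 0
left-to-right use order: c, b, n, e, d, n
typing: the term checks, with type Bool -> Bool
ordered: ✗ — repeated use of n ×2; unused: a, e1 — weakening required
linear: ✗ — repeated use of n ×2; unused: a, e1 — weakening required
affine: ✗ — repeated use of n ×2
relevant: ✗ — unused: a, e1 — weakening required
unrestricted: ✓ — type-checks (Bool -> Bool) and nothing is barred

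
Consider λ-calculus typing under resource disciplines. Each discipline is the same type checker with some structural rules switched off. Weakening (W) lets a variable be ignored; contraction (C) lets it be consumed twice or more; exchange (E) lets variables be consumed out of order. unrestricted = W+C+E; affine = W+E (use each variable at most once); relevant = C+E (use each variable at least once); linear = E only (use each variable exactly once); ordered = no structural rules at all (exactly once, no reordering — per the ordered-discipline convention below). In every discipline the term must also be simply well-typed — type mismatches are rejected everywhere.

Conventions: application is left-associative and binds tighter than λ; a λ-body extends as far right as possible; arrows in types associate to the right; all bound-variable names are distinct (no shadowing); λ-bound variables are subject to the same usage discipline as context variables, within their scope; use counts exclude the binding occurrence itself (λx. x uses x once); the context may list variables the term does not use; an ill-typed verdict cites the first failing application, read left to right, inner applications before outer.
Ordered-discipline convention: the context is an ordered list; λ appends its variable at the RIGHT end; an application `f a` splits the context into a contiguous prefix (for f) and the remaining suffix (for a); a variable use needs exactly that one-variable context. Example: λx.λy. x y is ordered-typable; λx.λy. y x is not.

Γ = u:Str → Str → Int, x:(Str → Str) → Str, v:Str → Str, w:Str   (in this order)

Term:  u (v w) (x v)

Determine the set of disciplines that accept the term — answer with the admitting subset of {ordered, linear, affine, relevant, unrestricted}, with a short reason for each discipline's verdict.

admitting disciplines: relevant, unrestricted
counts: u=1, x=1, v=2, w=1
left-to-right use order: u, v, w, x, v
typing: well-typed — term : Int
ordered: ✗, repeated use of v ×2
linear: ✗, repeated use of v ×2
affine: ✗, repeated use of v ×2
relevant: ✓, u, x, v, w: all used, weakening unneeded
unrestricted: ✓, typability at Int is all that's needed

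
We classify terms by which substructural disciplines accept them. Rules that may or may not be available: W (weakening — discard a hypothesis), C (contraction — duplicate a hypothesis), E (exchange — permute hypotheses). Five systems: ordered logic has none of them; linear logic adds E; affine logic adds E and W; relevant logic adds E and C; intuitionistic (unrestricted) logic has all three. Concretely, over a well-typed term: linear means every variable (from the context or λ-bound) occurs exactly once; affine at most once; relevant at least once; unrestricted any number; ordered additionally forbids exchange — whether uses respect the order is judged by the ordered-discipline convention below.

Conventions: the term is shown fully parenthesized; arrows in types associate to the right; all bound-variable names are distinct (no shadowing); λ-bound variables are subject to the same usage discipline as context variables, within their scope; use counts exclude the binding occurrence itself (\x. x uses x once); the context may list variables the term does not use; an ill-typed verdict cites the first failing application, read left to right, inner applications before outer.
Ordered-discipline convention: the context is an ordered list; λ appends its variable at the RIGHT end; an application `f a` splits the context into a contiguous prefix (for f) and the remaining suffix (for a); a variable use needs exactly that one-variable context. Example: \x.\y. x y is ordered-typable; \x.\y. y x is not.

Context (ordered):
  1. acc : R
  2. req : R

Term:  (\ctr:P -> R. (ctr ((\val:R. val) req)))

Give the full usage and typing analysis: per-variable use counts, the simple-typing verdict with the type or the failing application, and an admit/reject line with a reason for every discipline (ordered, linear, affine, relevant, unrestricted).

usage: acc: 0; req: 1; ctr [bound]: 1; val [bound]: 1
uses in reading order: ctr, val, req
typing: ill-typed: an argument R mismatches the expected P
ordered: ✗, not simply typable
linear: ✗, fails simple typing
affine: ✗, a type mismatch blocks all five
relevant: ✗, the type mismatch rejects it
unrestricted: ✗, not simply typable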